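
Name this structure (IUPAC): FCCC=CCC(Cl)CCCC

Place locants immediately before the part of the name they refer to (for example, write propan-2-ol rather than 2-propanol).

6-chloro-1-fluorodec-3-ene

Counting along the main chain through the multiple bond gives 10 carbons: the parent is decane.
The chain contains a C=C double bond, so the unsaturation ending is -ene.
Choose the numbering such that numbering from this end puts the double bond at C-3 rather than C-7.
That gives the double bond between C-3 and C-4; a chloro group at C-6; a fluoro group at C-1.
The substituents are ordered alphabetically, ignoring any di-/tri- multipliers.
Assembling the pieces gives 6-chloro-1-fluorodec-3-ene.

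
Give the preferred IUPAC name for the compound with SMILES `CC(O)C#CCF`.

5-fluoropent-3-yn-2-ol

Counting along the main chain through the –OH group and the multiple bond gives 5 carbons: the parent is pentane.
The highest-priority functional group is an alcohol (–OH), so the name ends in -ol.
There is one C≡C triple bond, indicated by the ending -yne.
Choose the numbering such that numbering from this end puts the hydroxyl group at C-2 rather than C-4.
With this numbering: the hydroxyl at C-2; the triple bond between C-3 and C-4; a fluoro group at C-5.
Putting it together: 5-fluoropent-3-yn-2-ol.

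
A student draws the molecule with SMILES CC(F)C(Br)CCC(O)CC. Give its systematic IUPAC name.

The longest chain bearing the –OH group is 8 carbons long (octane).
The principal characteristic group is an alcohol (–OH), named with the suffix -ol.
The numbering direction is chosen so that numbering from this end puts the hydroxyl group at C-3 rather than C-6.
This places the hydroxyl at C-3; a bromo group at C-6; a fluoro group at C-7.
Prefixes are listed alphabetically: bromo, fluoro.
Assembling the pieces gives 6-bromo-7-fluorooctan-3-ol.

6-bromo-7-fluorooctan-3-ol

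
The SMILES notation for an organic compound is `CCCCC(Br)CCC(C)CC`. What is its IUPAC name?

The parent chain contains 10 carbons (decane).
Choose the numbering such that the substituent locant set {3,6} is lower than {5,8} at the first point of difference.
With this numbering: a bromo group at C-6; a methyl group at C-3.
Prefixes are listed alphabetically: bromo, methyl.
The name is 6-bromo-3-methyldecane.

6-bromo-3-methyldecane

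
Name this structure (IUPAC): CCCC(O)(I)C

The longest chain bearing the –OH group is 5 carbons long (pentane).
The highest-priority functional group is an alcohol (–OH), so the name ends in -ol.
The numbering direction is chosen so that numbering from this end puts the hydroxyl group at C-2 rather than C-4.
This places the hydroxyl at C-2; an iodo group at C-2.
Assembling the pieces gives 2-iodopentan-2-ol.

2-iodopentan-2-ol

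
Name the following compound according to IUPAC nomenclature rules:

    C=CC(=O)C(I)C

4-iodopent-1-en-3-one

Counting along the main chain through the carbonyl and the multiple bond gives 5 carbons: the parent is pentane.
The principal characteristic group is a ketone (C=O on an internal carbon), named with the suffix -one.
There is one C=C double bond, indicated by the ending -ene.
Number the chain so that numbering from this end puts the double bond at C-1 rather than C-4.
This places the carbonyl at C-3; the double bond between C-1 and C-2; an iodo group at C-4.
The name is 4-iodopent-1-en-3-one.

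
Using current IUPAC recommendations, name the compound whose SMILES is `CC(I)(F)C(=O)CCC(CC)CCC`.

6-ethyl-2-fluoro-2-iodononan-3-one

The longest chain bearing the carbonyl is 9 carbons long (nonane).
A ketone (C=O on an internal carbon) is the principal characteristic group, giving the suffix -one.
The numbering direction is chosen so that numbering from this end puts the carbonyl group at C-3 rather than C-7.
This places the carbonyl at C-3; an ethyl group at C-6; a fluoro group at C-2; an iodo group at C-2.
The substituents are ordered alphabetically, ignoring any di-/tri- multipliers.
Putting it together: 6-ethyl-2-fluoro-2-iodononan-3-one.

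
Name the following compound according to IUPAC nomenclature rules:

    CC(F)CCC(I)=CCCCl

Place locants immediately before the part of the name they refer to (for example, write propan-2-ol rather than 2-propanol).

The longest chain bearing the multiple bond is 8 carbons long (octane).
The chain contains a C=C double bond, so the unsaturation ending is -ene.
The numbering direction is chosen so that numbering from this end puts the double bond at C-3 rather than C-5.
That gives the double bond between C-3 and C-4; a chloro group at C-1; a fluoro group at C-7; an iodo group at C-4.
The substituents are ordered alphabetically, ignoring any di-/tri- multipliers.
Putting it together: 1-chloro-7-fluoro-4-iodooct-3-ene.

1-chloro-7-fluoro-4-iodooct-3-ene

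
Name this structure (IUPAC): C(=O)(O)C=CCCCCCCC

The longest carbon chain that includes the –COOH group and the multiple bond has 10 carbons, so the parent hydride is decane.
The principal characteristic group is a carboxylic acid (terminal –COOH), named with the suffix -oic acid.
A C=C double bond in the chain gives the infix -ene-.
Choose the numbering such that the carboxylic acid carbon is C-1 by definition.
This places the double bond between C-2 and C-3.
The name is dec-2-enoic acid.

dec-2-enoic acid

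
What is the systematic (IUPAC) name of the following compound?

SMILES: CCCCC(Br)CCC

4-bromooctane

The parent chain contains 8 carbons (octane).
The numbering direction is chosen so that the substituent locant set {4} is lower than {5} at the first point of difference.
That gives a bromo group at C-4.
The name is 4-bromooctane.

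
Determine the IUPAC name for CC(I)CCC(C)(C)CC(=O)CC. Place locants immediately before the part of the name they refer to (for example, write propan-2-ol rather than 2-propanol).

The longest chain bearing the carbonyl is 9 carbons long (nonane).
The principal characteristic group is a ketone (C=O on an internal carbon), named with the suffix -one.
Number the chain so that numbering from this end puts the carbonyl group at C-3 rather than C-7.
With this numbering: the carbonyl at C-3; an iodo group at C-8; two methyl groups at C-5.
Prefixes are listed alphabetically: iodo, methyl.
Putting it together: 8-iodo-5,5-dimethylnonan-3-one.

8-iodo-5,5-dimethylnonan-3-one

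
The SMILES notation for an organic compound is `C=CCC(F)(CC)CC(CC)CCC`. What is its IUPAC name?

4,6-diethyl-4-fluoronon-1-ene

The longest chain bearing the multiple bond is 9 carbons long (nonane).
A C=C double bond in the chain gives the infix -ene-.
Number the chain so that numbering from this end puts the double bond at C-1 rather than C-8.
That gives the double bond between C-1 and C-2; ethyl groups at C-4 and C-6; a fluoro group at C-4.
Substituent prefixes are cited in alphabetical order (multiplying prefixes like di-/tri- are ignored for ordering).
Assembling the pieces gives 4,6-diethyl-4-fluoronon-1-ene.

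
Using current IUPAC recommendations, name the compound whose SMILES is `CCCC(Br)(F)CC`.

The parent chain contains 6 carbons (hexane).
Number the chain so that the substituent locant set {3,3} is lower than {4,4} at the first point of difference.
This places a bromo group at C-3; a fluoro group at C-3.
The substituents are ordered alphabetically, ignoring any di-/tri- multipliers.
Putting it together: 3-bromo-3-fluorohexane.

3-bromo-3-fluorohexane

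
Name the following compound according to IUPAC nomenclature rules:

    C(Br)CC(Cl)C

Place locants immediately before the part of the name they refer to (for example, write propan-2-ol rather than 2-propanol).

1-bromo-3-chlorobutane

The parent chain contains 4 carbons (butane).
The numbering direction is chosen so that the substituent locant set {1,3} is lower than {2,4} at the first point of difference.
That gives a bromo group at C-1; a chloro group at C-3.
The substituents are ordered alphabetically, ignoring any di-/tri- multipliers.
The name is 1-bromo-3-chlorobutane.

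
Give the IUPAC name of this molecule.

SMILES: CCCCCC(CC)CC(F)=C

The longest carbon chain that includes the multiple bond has 9 carbons, so the parent hydride is nonane.
The chain contains a C=C double bond, so the unsaturation ending is -ene.
The numbering direction is chosen so that numbering from this end puts the double bond at C-1 rather than C-8.
This places the double bond between C-1 and C-2; an ethyl group at C-4; a fluoro group at C-2.
Prefixes are listed alphabetically: ethyl, fluoro.
The name is 4-ethyl-2-fluoronon-1-ene.

4-ethyl-2-fluoronon-1-ene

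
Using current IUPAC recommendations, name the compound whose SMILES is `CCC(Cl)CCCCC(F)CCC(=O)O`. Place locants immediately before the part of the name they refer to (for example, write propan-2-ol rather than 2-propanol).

The longest chain bearing the –COOH group is 11 carbons long (undecane).
The principal characteristic group is a carboxylic acid (terminal –COOH), named with the suffix -oic acid.
Number the chain so that the carboxylic acid carbon is C-1 by definition.
This places a chloro group at C-9; a fluoro group at C-4.
Substituent prefixes are cited in alphabetical order (multiplying prefixes like di-/tri- are ignored for ordering).
The name is 9-chloro-4-fluoroundecanoic acid.

9-chloro-4-fluoroundecanoic acid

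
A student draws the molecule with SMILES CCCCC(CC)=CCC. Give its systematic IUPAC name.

4-ethyloct-3-ene

The longest chain bearing the multiple bond is 8 carbons long (octane).
There is one C=C double bond, indicated by the ending -ene.
Number the chain so that numbering from this end puts the double bond at C-3 rather than C-5.
That gives the double bond between C-3 and C-4; an ethyl group at C-4.
Assembling the pieces gives 4-ethyloct-3-ene.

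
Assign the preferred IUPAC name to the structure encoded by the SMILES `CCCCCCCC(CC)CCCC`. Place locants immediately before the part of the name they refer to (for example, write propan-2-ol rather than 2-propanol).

The parent chain contains 12 carbons (dodecane).
Choose the numbering such that the substituent locant set {5} is lower than {8} at the first point of difference.
That gives an ethyl group at C-5.
Putting it together: 5-ethyldodecane.

5-ethyldodecane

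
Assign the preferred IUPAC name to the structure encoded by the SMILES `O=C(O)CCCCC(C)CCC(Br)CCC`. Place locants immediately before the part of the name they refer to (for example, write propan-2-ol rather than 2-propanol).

The longest carbon chain that includes the –COOH group has 12 carbons, so the parent hydride is dodecane.
A carboxylic acid (terminal –COOH) is the principal characteristic group, giving the suffix -oic acid.
Number the chain so that the carboxylic acid carbon is C-1 by definition.
That gives a bromo group at C-9; a methyl group at C-6.
Substituent prefixes are cited in alphabetical order (multiplying prefixes like di-/tri- are ignored for ordering).
Putting it together: 9-bromo-6-methyldodecanoic acid.

9-bromo-6-methyldodecanoic acid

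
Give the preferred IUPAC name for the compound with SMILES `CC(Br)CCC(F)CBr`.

The parent chain contains 6 carbons (hexane).
Number the chain so that the substituent locant set {1,2,5} is lower than {2,5,6} at the first point of difference.
This places bromo groups at C-1 and C-5; a fluoro group at C-2.
Substituent prefixes are cited in alphabetical order (multiplying prefixes like di-/tri- are ignored for ordering).
Putting it together: 1,5-dibromo-2-fluorohexane.

1,5-dibromo-2-fluorohexane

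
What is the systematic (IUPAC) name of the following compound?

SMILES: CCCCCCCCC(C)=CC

3-methylundec-2-ene

Counting along the main chain through the multiple bond gives 11 carbons: the parent is undecane.
The chain contains a C=C double bond, so the unsaturation ending is -ene.
Number the chain so that numbering from this end puts the double bond at C-2 rather than C-9.
This places the double bond between C-2 and C-3; a methyl group at C-3.
Assembling the pieces gives 3-methylundec-2-ene.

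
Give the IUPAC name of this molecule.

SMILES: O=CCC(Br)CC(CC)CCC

The longest chain bearing the –CHO group is 8 carbons long (octane).
The highest-priority functional group is an aldehyde (terminal –CHO), so the name ends in -al.
Choose the numbering such that the aldehyde carbon is C-1 by definition.
This places a bromo group at C-3; an ethyl group at C-5.
Prefixes are listed alphabetically: bromo, ethyl.
Putting it together: 3-bromo-5-ethyloctanal.

3-bromo-5-ethyloctanal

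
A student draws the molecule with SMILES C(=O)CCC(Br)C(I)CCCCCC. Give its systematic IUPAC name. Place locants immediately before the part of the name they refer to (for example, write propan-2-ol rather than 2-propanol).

The longest carbon chain that includes the –CHO group has 11 carbons, so the parent hydride is undecane.
The highest-priority functional group is an aldehyde (terminal –CHO), so the name ends in -al.
Choose the numbering such that the aldehyde carbon is C-1 by definition.
With this numbering: a bromo group at C-4; an iodo group at C-5.
Prefixes are listed alphabetically: bromo, iodo.
The name is 4-bromo-5-iodoundecanal.

4-bromo-5-iodoundecanal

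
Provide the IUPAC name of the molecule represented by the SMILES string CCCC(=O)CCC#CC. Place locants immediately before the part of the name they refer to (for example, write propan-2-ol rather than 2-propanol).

non-7-yn-4-one

The longest carbon chain that includes the carbonyl and the multiple bond has 9 carbons, so the parent hydride is nonane.
The principal characteristic group is a ketone (C=O on an internal carbon), named with the suffix -one.
The chain contains a C≡C triple bond, so the unsaturation ending is -yne.
The numbering direction is chosen so that numbering from this end puts the carbonyl group at C-4 rather than C-6.
This places the carbonyl at C-4; the triple bond between C-7 and C-8.
Assembling the pieces gives non-7-yn-4-one.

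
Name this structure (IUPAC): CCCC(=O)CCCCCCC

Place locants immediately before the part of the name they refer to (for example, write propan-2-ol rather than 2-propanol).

undecan-4-one

The longest carbon chain that includes the carbonyl has 11 carbons, so the parent hydride is undecane.
The principal characteristic group is a ketone (C=O on an internal carbon), named with the suffix -one.
Choose the numbering such that numbering from this end puts the carbonyl group at C-4 rather than C-8.
With this numbering: the carbonyl at C-4.
Assembling the pieces gives undecan-4-one.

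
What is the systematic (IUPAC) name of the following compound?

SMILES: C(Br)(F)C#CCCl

1-bromo-4-chloro-1-fluorobut-2-yne

The longest chain bearing the multiple bond is 4 carbons long (butane).
The chain contains a C≡C triple bond, so the unsaturation ending is -yne.
The numbering direction is chosen so that the substituent locant set {1,1,4} is lower than {1,4,4} at the first point of difference.
That gives the triple bond between C-2 and C-3; a bromo group at C-1; a chloro group at C-4; a fluoro group at C-1.
Prefixes are listed alphabetically: bromo, chloro, fluoro.
The name is 1-bromo-4-chloro-1-fluorobut-2-yne.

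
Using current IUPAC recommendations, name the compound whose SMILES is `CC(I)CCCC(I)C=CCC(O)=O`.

The longest chain bearing the –COOH group and the multiple bond is 10 carbons long (decane).
The principal characteristic group is a carboxylic acid (terminal –COOH), named with the suffix -oic acid.
There is one C=C double bond, indicated by the ending -ene.
Number the chain so that the carboxylic acid carbon is C-1 by definition.
With this numbering: the double bond between C-3 and C-4; iodo groups at C-5 and C-9.
The name is 5,9-diiododec-3-enoic acid.

5,9-diiododec-3-enoic acid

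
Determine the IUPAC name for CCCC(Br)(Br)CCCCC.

The longest continuous carbon chain has 9 atoms, so the parent hydride is nonane.
Number the chain so that the substituent locant set {4,4} is lower than {6,6} at the first point of difference.
This places two bromo groups at C-4.
The name is 4,4-dibromononane.

4,4-dibromononane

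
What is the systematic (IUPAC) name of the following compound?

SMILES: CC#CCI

The longest carbon chain that includes the multiple bond has 4 carbons, so the parent hydride is butane.
There is one C≡C triple bond, indicated by the ending -yne.
Number the chain so that the substituent locant set {1} is lower than {4} at the first point of difference.
That gives the triple bond between C-2 and C-3; an iodo group at C-1.
Putting it together: 1-iodobut-2-yne.

1-iodobut-2-yne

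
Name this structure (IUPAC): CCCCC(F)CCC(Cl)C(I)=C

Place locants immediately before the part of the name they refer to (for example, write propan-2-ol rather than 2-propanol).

3-chloro-6-fluoro-2-iododec-1-ene

The longest chain bearing the multiple bond is 10 carbons long (decane).
There is one C=C double bond, indicated by the ending -ene.
The numbering direction is chosen so that numbering from this end puts the double bond at C-1 rather than C-9.
With this numbering: the double bond between C-1 and C-2; a chloro group at C-3; a fluoro group at C-6; an iodo group at C-2.
Prefixes are listed alphabetically: chloro, fluoro, iodo.
The name is 3-chloro-6-fluoro-2-iododec-1-ene.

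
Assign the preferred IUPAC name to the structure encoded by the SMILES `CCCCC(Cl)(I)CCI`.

3-chloro-1,3-diiodoheptane

The longest carbon chain is 7 atoms: the parent is heptane.
Number the chain so that the substituent locant set {1,3,3} is lower than {5,5,7} at the first point of difference.
With this numbering: a chloro group at C-3; iodo groups at C-1 and C-3.
The substituents are ordered alphabetically, ignoring any di-/tri- multipliers.
Putting it together: 3-chloro-1,3-diiodoheptane.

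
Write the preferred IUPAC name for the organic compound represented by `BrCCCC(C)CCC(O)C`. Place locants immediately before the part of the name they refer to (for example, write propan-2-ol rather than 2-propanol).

8-bromo-5-methyloctan-2-ol

The longest chain bearing the –OH group is 8 carbons long (octane).
An alcohol (–OH) is the principal characteristic group, giving the suffix -ol.
The numbering direction is chosen so that numbering from this end puts the hydroxyl group at C-2 rather than C-7.
This places the hydroxyl at C-2; a bromo group at C-8; a methyl group at C-5.
The substituents are ordered alphabetically, ignoring any di-/tri- multipliers.
Putting it together: 8-bromo-5-methyloctan-2-ol.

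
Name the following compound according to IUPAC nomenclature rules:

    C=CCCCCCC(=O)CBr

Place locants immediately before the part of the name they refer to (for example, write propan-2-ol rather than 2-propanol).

The longest chain bearing the carbonyl and the multiple bond is 9 carbons long (nonane).
A ketone (C=O on an internal carbon) is the principal characteristic group, giving the suffix -one.
There is one C=C double bond, indicated by the ending -ene.
Number the chain so that numbering from this end puts the carbonyl group at C-2 rather than C-8.
This places the carbonyl at C-2; the double bond between C-8 and C-9; a bromo group at C-1.
Putting it together: 1-bromonon-8-en-2-one.

1-bromonon-8-en-2-one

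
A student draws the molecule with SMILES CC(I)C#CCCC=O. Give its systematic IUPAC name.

6-iodohept-4-ynal

The longest chain bearing the –CHO group and the multiple bond is 7 carbons long (heptane).
The principal characteristic group is an aldehyde (terminal –CHO), named with the suffix -al.
A C≡C triple bond in the chain gives the infix -yne-.
Choose the numbering such that the aldehyde carbon is C-1 by definition.
That gives the triple bond between C-4 and C-5; an iodo group at C-6.
Putting it together: 6-iodohept-4-ynal.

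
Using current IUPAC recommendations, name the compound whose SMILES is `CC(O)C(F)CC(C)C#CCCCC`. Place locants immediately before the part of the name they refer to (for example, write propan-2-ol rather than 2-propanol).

The longest carbon chain that includes the –OH group and the multiple bond has 11 carbons, so the parent hydride is undecane.
The principal characteristic group is an alcohol (–OH), named with the suffix -ol.
A C≡C triple bond in the chain gives the infix -yne-.
Choose the numbering such that numbering from this end puts the hydroxyl group at C-2 rather than C-10.
That gives the hydroxyl at C-2; the triple bond between C-6 and C-7; a fluoro group at C-3; a methyl group at C-5.
The substituents are ordered alphabetically, ignoring any di-/tri- multipliers.
Putting it together: 3-fluoro-5-methylundec-6-yn-2-ol.

3-fluoro-5-methylundec-6-yn-2-ol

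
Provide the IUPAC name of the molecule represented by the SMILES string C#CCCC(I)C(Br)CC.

The longest carbon chain that includes the multiple bond has 8 carbons, so the parent hydride is octane.
A C≡C triple bond in the chain gives the infix -yne-.
Number the chain so that numbering from this end puts the triple bond at C-1 rather than C-7.
This places the triple bond between C-1 and C-2; a bromo group at C-6; an iodo group at C-5.
Substituent prefixes are cited in alphabetical order (multiplying prefixes like di-/tri- are ignored for ordering).
Putting it together: 6-bromo-5-iodooct-1-yne.

6-bromo-5-iodooct-1-yne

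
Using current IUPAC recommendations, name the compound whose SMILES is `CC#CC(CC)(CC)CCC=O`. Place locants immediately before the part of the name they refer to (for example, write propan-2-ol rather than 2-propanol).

The longest chain bearing the –CHO group and the multiple bond is 7 carbons long (heptane).
An aldehyde (terminal –CHO) is the principal characteristic group, giving the suffix -al.
A C≡C triple bond in the chain gives the infix -yne-.
Choose the numbering such that the aldehyde carbon is C-1 by definition.
With this numbering: the triple bond between C-5 and C-6; two ethyl groups at C-4.
Assembling the pieces gives 4,4-diethylhept-5-ynal.

4,4-diethylhept-5-ynal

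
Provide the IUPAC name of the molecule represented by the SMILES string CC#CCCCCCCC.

dec-2-yne

Counting along the main chain through the multiple bond gives 10 carbons: the parent is decane.
The chain contains a C≡C triple bond, so the unsaturation ending is -yne.
Number the chain so that numbering from this end puts the triple bond at C-2 rather than C-8.
That gives the triple bond between C-2 and C-3.
Assembling the pieces gives dec-2-yne.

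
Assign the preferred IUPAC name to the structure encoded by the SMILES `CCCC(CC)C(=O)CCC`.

5-ethyloctan-4-one

Counting along the main chain through the carbonyl gives 8 carbons: the parent is octane.
The highest-priority functional group is a ketone (C=O on an internal carbon), so the name ends in -one.
The numbering direction is chosen so that numbering from this end puts the carbonyl group at C-4 rather than C-5.
With this numbering: the carbonyl at C-4; an ethyl group at C-5.
Assembling the pieces gives 5-ethyloctan-4-one.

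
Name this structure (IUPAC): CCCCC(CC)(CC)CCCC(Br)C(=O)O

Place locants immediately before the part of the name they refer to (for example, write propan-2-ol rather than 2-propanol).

Counting along the main chain through the –COOH group gives 10 carbons: the parent is decane.
The principal characteristic group is a carboxylic acid (terminal –COOH), named with the suffix -oic acid.
The numbering direction is chosen so that the carboxylic acid carbon is C-1 by definition.
This places a bromo group at C-2; two ethyl groups at C-6.
Prefixes are listed alphabetically: bromo, ethyl.
The name is 2-bromo-6,6-diethyldecanoic acid.

2-bromo-6,6-diethyldecanoic acid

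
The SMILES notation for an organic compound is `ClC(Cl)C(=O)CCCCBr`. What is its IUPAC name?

6-bromo-1,1-dichlorohexan-2-one

Counting along the main chain through the carbonyl gives 6 carbons: the parent is hexane.
The principal characteristic group is a ketone (C=O on an internal carbon), named with the suffix -one.
The numbering direction is chosen so that numbering from this end puts the carbonyl group at C-2 rather than C-5.
That gives the carbonyl at C-2; a bromo group at C-6; two chloro groups at C-1.
Prefixes are listed alphabetically: bromo, chloro.
The name is 6-bromo-1,1-dichlorohexan-2-one.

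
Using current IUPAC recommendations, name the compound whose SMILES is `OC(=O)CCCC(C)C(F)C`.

Counting along the main chain through the –COOH group gives 7 carbons: the parent is heptane.
The highest-priority functional group is a carboxylic acid (terminal –COOH), so the name ends in -oic acid.
Number the chain so that the carboxylic acid carbon is C-1 by definition.
With this numbering: a fluoro group at C-6; a methyl group at C-5.
The substituents are ordered alphabetically, ignoring any di-/tri- multipliers.
Putting it together: 6-fluoro-5-methylheptanoic acid.

6-fluoro-5-methylheptanoic acid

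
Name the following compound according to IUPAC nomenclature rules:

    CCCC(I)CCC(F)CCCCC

7-fluoro-4-iodododecane

The longest carbon chain is 12 atoms: the parent is dodecane.
Number the chain so that the substituent locant set {4,7} is lower than {6,9} at the first point of difference.
With this numbering: a fluoro group at C-7; an iodo group at C-4.
Prefixes are listed alphabetically: fluoro, iodo.
Putting it together: 7-fluoro-4-iodododecane.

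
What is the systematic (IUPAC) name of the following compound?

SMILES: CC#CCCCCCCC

The longest carbon chain that includes the multiple bond has 10 carbons, so the parent hydride is decane.
The chain contains a C≡C triple bond, so the unsaturation ending is -yne.
The numbering direction is chosen so that numbering from this end puts the triple bond at C-2 rather than C-8.
With this numbering: the triple bond between C-2 and C-3.
Putting it together: dec-2-yne.

dec-2-yne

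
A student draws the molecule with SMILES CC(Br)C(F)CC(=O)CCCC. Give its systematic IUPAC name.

The longest carbon chain that includes the carbonyl has 9 carbons, so the parent hydride is nonane.
The principal characteristic group is a ketone (C=O on an internal carbon), named with the suffix -one.
Choose the numbering such that the substituent locant set {2,3} is lower than {7,8} at the first point of difference.
This places the carbonyl at C-5; a bromo group at C-2; a fluoro group at C-3.
Substituent prefixes are cited in alphabetical order (multiplying prefixes like di-/tri- are ignored for ordering).
Putting it together: 2-bromo-3-fluorononan-5-one.

2-bromo-3-fluorononan-5-one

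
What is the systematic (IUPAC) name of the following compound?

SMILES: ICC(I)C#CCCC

1,2-diiodohept-3-yne

Counting along the main chain through the multiple bond gives 7 carbons: the parent is heptane.
A C≡C triple bond in the chain gives the infix -yne-.
Choose the numbering such that numbering from this end puts the triple bond at C-3 rather than C-4.
That gives the triple bond between C-3 and C-4; iodo groups at C-1 and C-2.
Putting it together: 1,2-diiodohept-3-yne.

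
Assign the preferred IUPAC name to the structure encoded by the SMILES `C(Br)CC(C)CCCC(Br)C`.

1,7-dibromo-3-methyloctane

The longest carbon chain is 8 atoms: the parent is octane.
The numbering direction is chosen so that the substituent locant set {1,3,7} is lower than {2,6,8} at the first point of difference.
With this numbering: bromo groups at C-1 and C-7; a methyl group at C-3.
The substituents are ordered alphabetically, ignoring any di-/tri- multipliers.
Putting it together: 1,7-dibromo-3-methyloctane.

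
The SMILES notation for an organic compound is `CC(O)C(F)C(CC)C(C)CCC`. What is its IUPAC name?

Counting along the main chain through the –OH group gives 8 carbons: the parent is octane.
The principal characteristic group is an alcohol (–OH), named with the suffix -ol.
Choose the numbering such that numbering from this end puts the hydroxyl group at C-2 rather than C-7.
That gives the hydroxyl at C-2; an ethyl group at C-4; a fluoro group at C-3; a methyl group at C-5.
Substituent prefixes are cited in alphabetical order (multiplying prefixes like di-/tri- are ignored for ordering).
Assembling the pieces gives 4-ethyl-3-fluoro-5-methyloctan-2-ol.

4-ethyl-3-fluoro-5-methyloctan-2-ol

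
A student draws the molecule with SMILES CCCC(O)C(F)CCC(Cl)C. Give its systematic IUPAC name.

8-chloro-5-fluorononan-4-ol

Counting along the main chain through the –OH group gives 9 carbons: the parent is nonane.
The principal characteristic group is an alcohol (–OH), named with the suffix -ol.
Number the chain so that numbering from this end puts the hydroxyl group at C-4 rather than C-6.
With this numbering: the hydroxyl at C-4; a chloro group at C-8; a fluoro group at C-5.
The substituents are ordered alphabetically, ignoring any di-/tri- multipliers.
The name is 8-chloro-5-fluorononan-4-ol.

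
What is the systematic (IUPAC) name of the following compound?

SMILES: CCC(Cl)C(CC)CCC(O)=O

5-chloro-4-ethylheptanoic acid

The longest carbon chain that includes the –COOH group has 7 carbons, so the parent hydride is heptane.
The highest-priority functional group is a carboxylic acid (terminal –COOH), so the name ends in -oic acid.
Number the chain so that the carboxylic acid carbon is C-1 by definition.
With this numbering: a chloro group at C-5; an ethyl group at C-4.
The substituents are ordered alphabetically, ignoring any di-/tri- multipliers.
Assembling the pieces gives 5-chloro-4-ethylheptanoic acid.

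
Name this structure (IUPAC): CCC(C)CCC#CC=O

6-methyloct-2-ynal

Counting along the main chain through the –CHO group and the multiple bond gives 8 carbons: the parent is octane.
The highest-priority functional group is an aldehyde (terminal –CHO), so the name ends in -al.
A C≡C triple bond in the chain gives the infix -yne-.
Choose the numbering such that the aldehyde carbon is C-1 by definition.
That gives the triple bond between C-2 and C-3; a methyl group at C-6.
Assembling the pieces gives 6-methyloct-2-ynal.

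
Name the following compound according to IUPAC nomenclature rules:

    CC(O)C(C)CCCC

Counting along the main chain through the –OH group gives 7 carbons: the parent is heptane.
An alcohol (–OH) is the principal characteristic group, giving the suffix -ol.
The numbering direction is chosen so that numbering from this end puts the hydroxyl group at C-2 rather than C-6.
With this numbering: the hydroxyl at C-2; a methyl group at C-3.
The name is 3-methylheptan-2-ol.

3-methylheptan-2-ol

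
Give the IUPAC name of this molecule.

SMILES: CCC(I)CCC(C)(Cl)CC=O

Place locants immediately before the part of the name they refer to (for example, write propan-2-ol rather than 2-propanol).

3-chloro-6-iodo-3-methyloctanal

The longest chain bearing the –CHO group is 8 carbons long (octane).
The highest-priority functional group is an aldehyde (terminal –CHO), so the name ends in -al.
Choose the numbering such that the aldehyde carbon is C-1 by definition.
This places a chloro group at C-3; an iodo group at C-6; a methyl group at C-3.
Substituent prefixes are cited in alphabetical order (multiplying prefixes like di-/tri- are ignored for ordering).
Putting it together: 3-chloro-6-iodo-3-methyloctanal.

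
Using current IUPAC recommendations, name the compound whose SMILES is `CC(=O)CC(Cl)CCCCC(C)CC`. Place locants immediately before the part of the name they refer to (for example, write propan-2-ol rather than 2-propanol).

4-chloro-9-methylundecan-2-one

The longest carbon chain that includes the carbonyl has 11 carbons, so the parent hydride is undecane.
The highest-priority functional group is a ketone (C=O on an internal carbon), so the name ends in -one.
The numbering direction is chosen so that numbering from this end puts the carbonyl group at C-2 rather than C-10.
This places the carbonyl at C-2; a chloro group at C-4; a methyl group at C-9.
The substituents are ordered alphabetically, ignoring any di-/tri- multipliers.
The name is 4-chloro-9-methylundecan-2-one.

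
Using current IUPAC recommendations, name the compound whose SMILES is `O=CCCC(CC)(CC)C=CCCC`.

4,4-diethylnon-5-enal

The longest chain bearing the –CHO group and the multiple bond is 9 carbons long (nonane).
The highest-priority functional group is an aldehyde (terminal –CHO), so the name ends in -al.
There is one C=C double bond, indicated by the ending -ene.
Number the chain so that the aldehyde carbon is C-1 by definition.
This places the double bond between C-5 and C-6; two ethyl groups at C-4.
Assembling the pieces gives 4,4-diethylnon-5-enal.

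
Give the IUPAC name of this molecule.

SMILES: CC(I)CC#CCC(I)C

2,7-diiodooct-4-yne

The longest chain bearing the multiple bond is 8 carbons long (octane).
There is one C≡C triple bond, indicated by the ending -yne.
Both numbering directions give the same locant set; either may be used.
With this numbering: the triple bond between C-4 and C-5; iodo groups at C-2 and C-7.
Putting it together: 2,7-diiodooct-4-yne.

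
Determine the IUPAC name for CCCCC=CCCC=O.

The longest carbon chain that includes the –CHO group and the multiple bond has 9 carbons, so the parent hydride is nonane.
The principal characteristic group is an aldehyde (terminal –CHO), named with the suffix -al.
The chain contains a C=C double bond, so the unsaturation ending is -ene.
Choose the numbering such that the aldehyde carbon is C-1 by definition.
With this numbering: the double bond between C-4 and C-5.
Putting it together: non-4-enal.

non-4-enal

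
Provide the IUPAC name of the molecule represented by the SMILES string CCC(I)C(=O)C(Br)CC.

The longest chain bearing the carbonyl is 7 carbons long (heptane).
The highest-priority functional group is a ketone (C=O on an internal carbon), so the name ends in -one.
Choose the numbering such that the locant sets are identical either way, so the alphabetically earlier bromo substituent takes the lower locant (3 rather than 5).
That gives the carbonyl at C-4; a bromo group at C-3; an iodo group at C-5.
Prefixes are listed alphabetically: bromo, iodo.
Assembling the pieces gives 3-bromo-5-iodoheptan-4-one.

3-bromo-5-iodoheptan-4-one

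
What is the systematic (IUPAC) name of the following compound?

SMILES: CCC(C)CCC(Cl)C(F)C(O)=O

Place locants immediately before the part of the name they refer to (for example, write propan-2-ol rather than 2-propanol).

The longest chain bearing the –COOH group is 8 carbons long (octane).
The highest-priority functional group is a carboxylic acid (terminal –COOH), so the name ends in -oic acid.
Number the chain so that the carboxylic acid carbon is C-1 by definition.
This places a chloro group at C-3; a fluoro group at C-2; a methyl group at C-6.
The substituents are ordered alphabetically, ignoring any di-/tri- multipliers.
Assembling the pieces gives 3-chloro-2-fluoro-6-methyloctanoic acid.

3-chloro-2-fluoro-6-methyloctanoic acid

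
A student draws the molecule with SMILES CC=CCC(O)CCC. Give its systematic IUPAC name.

The longest chain bearing the –OH group and the multiple bond is 8 carbons long (octane).
An alcohol (–OH) is the principal characteristic group, giving the suffix -ol.
A C=C double bond in the chain gives the infix -ene-.
Number the chain so that numbering from this end puts the hydroxyl group at C-4 rather than C-5.
This places the hydroxyl at C-4; the double bond between C-6 and C-7.
Assembling the pieces gives oct-6-en-4-ol.

oct-6-en-4-ol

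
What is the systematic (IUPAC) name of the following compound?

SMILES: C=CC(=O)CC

Counting along the main chain through the carbonyl and the multiple bond gives 5 carbons: the parent is pentane.
A ketone (C=O on an internal carbon) is the principal characteristic group, giving the suffix -one.
The chain contains a C=C double bond, so the unsaturation ending is -ene.
Number the chain so that numbering from this end puts the double bond at C-1 rather than C-4.
With this numbering: the carbonyl at C-3; the double bond between C-1 and C-2.
The name is pent-1-en-3-one.

pent-1-en-3-one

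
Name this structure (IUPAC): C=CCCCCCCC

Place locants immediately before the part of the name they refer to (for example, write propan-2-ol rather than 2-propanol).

The longest carbon chain that includes the multiple bond has 9 carbons, so the parent hydride is nonane.
There is one C=C double bond, indicated by the ending -ene.
The numbering direction is chosen so that numbering from this end puts the double bond at C-1 rather than C-8.
This places the double bond between C-1 and C-2.
Putting it together: non-1-ene.

non-1-ene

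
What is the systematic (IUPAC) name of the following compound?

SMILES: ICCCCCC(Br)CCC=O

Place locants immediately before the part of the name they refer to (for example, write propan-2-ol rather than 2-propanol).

4-bromo-9-iodononanal

Counting along the main chain through the –CHO group gives 9 carbons: the parent is nonane.
The highest-priority functional group is an aldehyde (terminal –CHO), so the name ends in -al.
Choose the numbering such that the aldehyde carbon is C-1 by definition.
That gives a bromo group at C-4; an iodo group at C-9.
Prefixes are listed alphabetically: bromo, iodo.
The name is 4-bromo-9-iodononanal.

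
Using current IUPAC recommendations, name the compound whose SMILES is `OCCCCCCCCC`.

Counting along the main chain through the –OH group gives 9 carbons: the parent is nonane.
An alcohol (–OH) is the principal characteristic group, giving the suffix -ol.
Number the chain so that numbering from this end puts the hydroxyl group at C-1 rather than C-9.
With this numbering: the hydroxyl at C-1.
The name is nonan-1-ol.

nonan-1-ol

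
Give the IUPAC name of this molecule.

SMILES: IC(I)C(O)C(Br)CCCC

3-bromo-1,1-diiodoheptan-2-ol

The longest chain bearing the –OH group is 7 carbons long (heptane).
The principal characteristic group is an alcohol (–OH), named with the suffix -ol.
Choose the numbering such that numbering from this end puts the hydroxyl group at C-2 rather than C-6.
This places the hydroxyl at C-2; a bromo group at C-3; two iodo groups at C-1.
Prefixes are listed alphabetically: bromo, iodo.
Assembling the pieces gives 3-bromo-1,1-diiodoheptan-2-ol.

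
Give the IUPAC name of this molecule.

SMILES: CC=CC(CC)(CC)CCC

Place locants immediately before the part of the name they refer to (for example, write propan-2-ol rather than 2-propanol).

4,4-diethylhept-2-ene

The longest chain bearing the multiple bond is 7 carbons long (heptane).
A C=C double bond in the chain gives the infix -ene-.
The numbering direction is chosen so that numbering from this end puts the double bond at C-2 rather than C-5.
With this numbering: the double bond between C-2 and C-3; two ethyl groups at C-4.
The name is 4,4-diethylhept-2-ene.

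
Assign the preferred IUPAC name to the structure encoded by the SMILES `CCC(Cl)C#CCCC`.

Counting along the main chain through the multiple bond gives 8 carbons: the parent is octane.
A C≡C triple bond in the chain gives the infix -yne-.
The numbering direction is chosen so that the substituent locant set {3} is lower than {6} at the first point of difference.
This places the triple bond between C-4 and C-5; a chloro group at C-3.
The name is 3-chlorooct-4-yne.

3-chlorooct-4-yne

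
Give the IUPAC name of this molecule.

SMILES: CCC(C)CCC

3-methylhexane

The parent chain contains 6 carbons (hexane).
Number the chain so that the substituent locant set {3} is lower than {4} at the first point of difference.
With this numbering: a methyl group at C-3.
Assembling the pieces gives 3-methylhexane.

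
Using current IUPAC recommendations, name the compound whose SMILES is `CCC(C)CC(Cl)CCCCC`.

The parent chain contains 10 carbons (decane).
Number the chain so that the substituent locant set {3,5} is lower than {6,8} at the first point of difference.
That gives a chloro group at C-5; a methyl group at C-3.
The substituents are ordered alphabetically, ignoring any di-/tri- multipliers.
Putting it together: 5-chloro-3-methyldecane.

5-chloro-3-methyldecane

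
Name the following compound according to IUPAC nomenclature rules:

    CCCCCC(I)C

The parent chain contains 7 carbons (heptane).
Number the chain so that the substituent locant set {2} is lower than {6} at the first point of difference.
That gives an iodo group at C-2.
The name is 2-iodoheptane.

2-iodoheptane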